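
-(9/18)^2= -1/4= -0.25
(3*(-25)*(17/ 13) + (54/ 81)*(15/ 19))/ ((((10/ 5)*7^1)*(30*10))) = -4819/ 207480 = -0.02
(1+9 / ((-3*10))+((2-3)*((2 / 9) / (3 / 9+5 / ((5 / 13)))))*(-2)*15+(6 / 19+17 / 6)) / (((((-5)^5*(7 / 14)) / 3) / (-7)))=17353 / 296875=0.06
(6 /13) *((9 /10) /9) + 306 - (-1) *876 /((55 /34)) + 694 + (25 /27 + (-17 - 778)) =2886095 /3861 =747.50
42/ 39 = 14/ 13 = 1.08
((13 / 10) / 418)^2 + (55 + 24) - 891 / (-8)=3326308319 / 17472400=190.38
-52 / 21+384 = 8012 / 21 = 381.52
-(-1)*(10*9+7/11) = 997/11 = 90.64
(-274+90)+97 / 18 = -3215 / 18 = -178.61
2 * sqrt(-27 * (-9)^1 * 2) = 18 * sqrt(6) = 44.09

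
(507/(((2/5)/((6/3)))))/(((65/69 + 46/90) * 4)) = 2623725/6016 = 436.12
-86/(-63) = 86/63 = 1.37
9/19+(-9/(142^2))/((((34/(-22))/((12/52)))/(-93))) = 39581397/84668636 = 0.47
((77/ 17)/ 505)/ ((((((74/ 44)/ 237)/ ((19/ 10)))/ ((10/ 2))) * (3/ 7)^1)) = 28.02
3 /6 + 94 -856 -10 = -1543 /2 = -771.50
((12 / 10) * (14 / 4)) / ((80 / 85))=357 / 80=4.46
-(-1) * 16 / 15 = 16 / 15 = 1.07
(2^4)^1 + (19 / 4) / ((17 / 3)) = 1145 / 68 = 16.84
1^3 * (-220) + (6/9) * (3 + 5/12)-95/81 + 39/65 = -176819/810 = -218.30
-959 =-959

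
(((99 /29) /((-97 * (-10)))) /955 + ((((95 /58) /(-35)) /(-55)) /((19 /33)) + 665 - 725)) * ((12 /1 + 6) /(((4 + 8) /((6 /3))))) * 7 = -16923996603 /13432075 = -1259.97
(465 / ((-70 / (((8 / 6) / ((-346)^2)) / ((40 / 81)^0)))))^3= -29791 / 73563219143252216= -0.00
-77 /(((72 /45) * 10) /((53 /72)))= -4081 /1152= -3.54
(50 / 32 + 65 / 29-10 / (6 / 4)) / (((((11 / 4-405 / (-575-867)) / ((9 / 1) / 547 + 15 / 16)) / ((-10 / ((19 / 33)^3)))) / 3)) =4310323591907025 / 30433873116704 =141.63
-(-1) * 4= 4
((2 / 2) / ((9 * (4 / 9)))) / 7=1 / 28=0.04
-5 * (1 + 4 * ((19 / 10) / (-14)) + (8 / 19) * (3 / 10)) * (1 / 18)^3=-0.00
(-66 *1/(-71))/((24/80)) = 220/71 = 3.10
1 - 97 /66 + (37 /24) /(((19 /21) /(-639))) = -5463889 /5016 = -1089.29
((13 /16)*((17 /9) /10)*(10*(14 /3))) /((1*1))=1547 /216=7.16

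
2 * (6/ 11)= 12/ 11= 1.09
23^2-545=-16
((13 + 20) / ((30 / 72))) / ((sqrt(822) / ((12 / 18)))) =44 * sqrt(822) / 685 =1.84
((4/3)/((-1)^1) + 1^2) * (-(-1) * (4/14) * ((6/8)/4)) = -1/56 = -0.02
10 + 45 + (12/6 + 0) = 57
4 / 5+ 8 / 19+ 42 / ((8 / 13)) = 26399 / 380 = 69.47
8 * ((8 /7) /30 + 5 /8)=557 /105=5.30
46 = 46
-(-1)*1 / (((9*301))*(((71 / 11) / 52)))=572 / 192339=0.00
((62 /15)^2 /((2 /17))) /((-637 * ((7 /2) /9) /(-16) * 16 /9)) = 588132 /111475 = 5.28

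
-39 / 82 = -0.48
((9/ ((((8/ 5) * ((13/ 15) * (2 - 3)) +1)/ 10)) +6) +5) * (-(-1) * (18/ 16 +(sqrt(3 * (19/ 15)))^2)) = -1092.16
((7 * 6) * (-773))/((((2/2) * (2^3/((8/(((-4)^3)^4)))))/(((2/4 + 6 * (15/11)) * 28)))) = -21703521/46137344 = -0.47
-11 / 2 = -5.50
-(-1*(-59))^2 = -3481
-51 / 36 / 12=-17 / 144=-0.12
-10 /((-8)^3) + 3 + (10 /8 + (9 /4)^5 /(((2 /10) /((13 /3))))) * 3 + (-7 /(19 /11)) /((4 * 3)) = 3754.66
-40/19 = -2.11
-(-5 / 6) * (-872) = -2180 / 3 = -726.67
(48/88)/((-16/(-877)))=2631/88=29.90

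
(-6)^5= -7776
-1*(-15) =15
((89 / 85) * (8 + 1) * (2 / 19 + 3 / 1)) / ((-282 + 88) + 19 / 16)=-756144 / 4982275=-0.15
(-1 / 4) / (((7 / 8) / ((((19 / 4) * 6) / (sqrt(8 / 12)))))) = -57 * sqrt(6) / 14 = -9.97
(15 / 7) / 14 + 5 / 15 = 143 / 294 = 0.49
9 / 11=0.82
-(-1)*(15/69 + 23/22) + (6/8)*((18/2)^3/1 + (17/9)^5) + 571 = 5662265006/4979799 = 1137.05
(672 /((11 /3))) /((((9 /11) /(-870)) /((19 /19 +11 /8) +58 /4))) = -3288600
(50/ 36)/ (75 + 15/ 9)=5/ 276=0.02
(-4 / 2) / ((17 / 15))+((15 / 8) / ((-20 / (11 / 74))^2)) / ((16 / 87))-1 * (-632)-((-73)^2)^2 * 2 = -54141331788058323 / 953262080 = -56795851.76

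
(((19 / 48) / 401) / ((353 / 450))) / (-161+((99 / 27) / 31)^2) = -12324825 / 1576750940032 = -0.00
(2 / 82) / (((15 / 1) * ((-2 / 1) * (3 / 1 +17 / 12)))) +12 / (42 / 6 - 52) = -8698 / 32595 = -0.27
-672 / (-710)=336 / 355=0.95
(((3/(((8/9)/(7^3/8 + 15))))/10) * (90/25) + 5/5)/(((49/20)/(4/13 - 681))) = -1009750541/50960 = -19814.57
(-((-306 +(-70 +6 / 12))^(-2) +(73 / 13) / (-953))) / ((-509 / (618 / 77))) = -25413715506 / 273857496990077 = -0.00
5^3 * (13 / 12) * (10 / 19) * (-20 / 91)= -6250 / 399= -15.66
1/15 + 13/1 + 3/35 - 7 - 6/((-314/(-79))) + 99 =1708552/16485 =103.64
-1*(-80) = 80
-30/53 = -0.57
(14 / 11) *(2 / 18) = 14 / 99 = 0.14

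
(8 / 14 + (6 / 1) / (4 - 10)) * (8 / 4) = -6 / 7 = -0.86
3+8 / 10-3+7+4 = 59 / 5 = 11.80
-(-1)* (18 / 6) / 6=1 / 2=0.50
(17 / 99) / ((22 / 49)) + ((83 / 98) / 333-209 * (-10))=4127166266 / 1974357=2090.39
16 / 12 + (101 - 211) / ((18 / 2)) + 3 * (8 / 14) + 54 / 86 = -23153 / 2709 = -8.55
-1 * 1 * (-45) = 45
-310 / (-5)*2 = 124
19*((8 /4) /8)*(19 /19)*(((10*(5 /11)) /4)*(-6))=-1425 /44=-32.39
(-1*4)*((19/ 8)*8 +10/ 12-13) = -82/ 3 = -27.33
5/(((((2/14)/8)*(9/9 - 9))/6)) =-210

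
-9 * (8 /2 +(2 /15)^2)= -904 /25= -36.16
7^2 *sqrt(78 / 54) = 49 *sqrt(13) / 3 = 58.89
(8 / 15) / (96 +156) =0.00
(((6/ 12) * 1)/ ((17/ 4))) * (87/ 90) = 29/ 255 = 0.11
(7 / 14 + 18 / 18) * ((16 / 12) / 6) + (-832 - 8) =-2519 / 3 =-839.67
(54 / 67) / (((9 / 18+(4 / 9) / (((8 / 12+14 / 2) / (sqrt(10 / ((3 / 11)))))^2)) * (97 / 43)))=7370028 / 16033033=0.46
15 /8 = 1.88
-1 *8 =-8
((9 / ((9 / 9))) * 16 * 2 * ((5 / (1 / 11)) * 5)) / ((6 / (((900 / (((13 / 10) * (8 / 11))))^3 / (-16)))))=-1563470068359375 / 2197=-711638629203.17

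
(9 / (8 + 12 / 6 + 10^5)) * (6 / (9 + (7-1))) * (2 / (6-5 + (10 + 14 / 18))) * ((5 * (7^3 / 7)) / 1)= 3969 / 2650265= 0.00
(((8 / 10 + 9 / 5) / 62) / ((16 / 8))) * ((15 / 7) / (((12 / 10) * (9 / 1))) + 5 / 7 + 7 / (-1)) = -9971 / 78120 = -0.13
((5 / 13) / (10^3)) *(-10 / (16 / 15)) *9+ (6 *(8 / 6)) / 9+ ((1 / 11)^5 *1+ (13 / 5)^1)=20841486299 / 6029749440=3.46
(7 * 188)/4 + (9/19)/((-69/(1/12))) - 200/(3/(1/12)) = 5088419/15732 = 323.44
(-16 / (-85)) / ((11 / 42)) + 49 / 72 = 1.40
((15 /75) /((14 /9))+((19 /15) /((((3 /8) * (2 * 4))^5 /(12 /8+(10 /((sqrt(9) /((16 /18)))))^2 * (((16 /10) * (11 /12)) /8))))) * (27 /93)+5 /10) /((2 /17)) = 4138436497 /768817980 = 5.38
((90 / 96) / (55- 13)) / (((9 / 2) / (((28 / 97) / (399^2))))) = 5 / 555929892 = 0.00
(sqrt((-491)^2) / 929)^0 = 1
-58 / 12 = -29 / 6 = -4.83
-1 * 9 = -9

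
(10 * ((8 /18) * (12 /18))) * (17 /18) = 680 /243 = 2.80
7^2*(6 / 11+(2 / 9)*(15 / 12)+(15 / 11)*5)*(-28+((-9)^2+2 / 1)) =370685 / 18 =20593.61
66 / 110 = 3 / 5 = 0.60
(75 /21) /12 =25 /84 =0.30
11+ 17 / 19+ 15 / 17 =4127 / 323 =12.78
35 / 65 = 7 / 13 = 0.54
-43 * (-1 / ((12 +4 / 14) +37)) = 301 / 345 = 0.87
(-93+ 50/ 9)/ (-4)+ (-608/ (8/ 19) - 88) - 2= -54437/ 36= -1512.14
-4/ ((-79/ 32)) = 128/ 79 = 1.62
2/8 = 1/4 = 0.25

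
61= 61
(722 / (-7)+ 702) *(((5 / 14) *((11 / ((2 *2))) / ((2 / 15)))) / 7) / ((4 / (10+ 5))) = 1621125 / 686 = 2363.16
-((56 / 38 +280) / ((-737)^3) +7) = -53241963201 / 7605995507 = -7.00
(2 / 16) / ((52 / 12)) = 3 / 104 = 0.03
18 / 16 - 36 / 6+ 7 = 2.12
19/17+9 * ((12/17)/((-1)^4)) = 127/17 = 7.47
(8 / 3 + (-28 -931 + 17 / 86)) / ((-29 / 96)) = 3946928 / 1247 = 3165.14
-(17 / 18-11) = 181 / 18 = 10.06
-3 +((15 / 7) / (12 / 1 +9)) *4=-127 / 49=-2.59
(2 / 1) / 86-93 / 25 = -3974 / 1075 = -3.70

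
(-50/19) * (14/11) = -700/209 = -3.35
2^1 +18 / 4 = 13 / 2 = 6.50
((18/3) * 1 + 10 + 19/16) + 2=307/16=19.19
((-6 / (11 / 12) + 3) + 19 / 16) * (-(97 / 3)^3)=378759295 / 4752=79705.24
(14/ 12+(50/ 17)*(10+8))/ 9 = 6.01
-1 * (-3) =3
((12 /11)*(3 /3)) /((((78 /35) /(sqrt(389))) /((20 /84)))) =50*sqrt(389) /429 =2.30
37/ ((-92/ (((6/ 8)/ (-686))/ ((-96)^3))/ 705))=-8695/ 24816648192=-0.00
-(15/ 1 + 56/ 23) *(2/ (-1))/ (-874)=-401/ 10051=-0.04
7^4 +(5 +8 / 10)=12034 / 5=2406.80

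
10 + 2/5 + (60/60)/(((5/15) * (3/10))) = 102/5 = 20.40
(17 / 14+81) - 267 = -2587 / 14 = -184.79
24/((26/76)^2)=34656/169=205.07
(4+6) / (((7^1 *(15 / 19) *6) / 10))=190 / 63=3.02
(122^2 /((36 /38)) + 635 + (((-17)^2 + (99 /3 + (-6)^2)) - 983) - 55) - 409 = 137312 /9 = 15256.89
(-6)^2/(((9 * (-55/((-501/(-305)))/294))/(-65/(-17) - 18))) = 141991416/285175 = 497.91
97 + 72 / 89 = 8705 / 89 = 97.81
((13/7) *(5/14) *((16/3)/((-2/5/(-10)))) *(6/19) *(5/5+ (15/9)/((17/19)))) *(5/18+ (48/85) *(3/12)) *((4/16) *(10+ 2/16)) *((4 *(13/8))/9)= 197700425/3228708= 61.23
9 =9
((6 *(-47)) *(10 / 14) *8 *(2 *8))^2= 32573030400 / 49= 664755722.45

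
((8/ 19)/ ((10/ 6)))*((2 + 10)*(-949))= -273312/ 95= -2876.97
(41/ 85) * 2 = 82/ 85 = 0.96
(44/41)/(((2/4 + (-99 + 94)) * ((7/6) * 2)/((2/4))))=-44/861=-0.05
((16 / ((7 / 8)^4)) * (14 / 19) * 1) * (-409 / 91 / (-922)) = 26804224 / 273394667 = 0.10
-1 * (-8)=8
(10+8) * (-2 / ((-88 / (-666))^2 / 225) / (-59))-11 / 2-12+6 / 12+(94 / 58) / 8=12996092367 / 1656248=7846.71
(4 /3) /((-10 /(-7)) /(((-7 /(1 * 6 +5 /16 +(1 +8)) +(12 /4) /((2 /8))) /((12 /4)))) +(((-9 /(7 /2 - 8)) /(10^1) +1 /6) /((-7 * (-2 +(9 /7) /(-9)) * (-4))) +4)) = 242400 /793589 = 0.31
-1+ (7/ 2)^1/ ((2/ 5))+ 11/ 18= 301/ 36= 8.36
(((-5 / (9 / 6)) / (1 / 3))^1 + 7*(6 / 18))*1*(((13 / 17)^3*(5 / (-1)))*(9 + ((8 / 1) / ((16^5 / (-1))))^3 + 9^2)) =51203563373398169756945 / 33189277453906870272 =1542.77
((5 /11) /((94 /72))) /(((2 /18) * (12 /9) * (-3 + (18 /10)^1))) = -2025 /1034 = -1.96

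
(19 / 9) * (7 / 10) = 133 / 90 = 1.48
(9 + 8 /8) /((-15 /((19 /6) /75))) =-19 /675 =-0.03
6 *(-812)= -4872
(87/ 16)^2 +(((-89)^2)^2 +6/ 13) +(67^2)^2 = 275869208669/ 3328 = 82893392.03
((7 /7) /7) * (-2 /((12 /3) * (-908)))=1 /12712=0.00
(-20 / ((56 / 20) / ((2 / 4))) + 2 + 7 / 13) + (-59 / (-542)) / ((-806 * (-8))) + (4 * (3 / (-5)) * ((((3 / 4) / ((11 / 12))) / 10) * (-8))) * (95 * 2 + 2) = 2022168934503 / 6727520800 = 300.58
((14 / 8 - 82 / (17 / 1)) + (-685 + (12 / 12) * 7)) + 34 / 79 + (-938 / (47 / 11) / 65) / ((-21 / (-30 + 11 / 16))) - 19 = -704.36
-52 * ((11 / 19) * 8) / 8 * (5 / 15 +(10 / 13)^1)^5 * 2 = -12936742984 / 131866137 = -98.11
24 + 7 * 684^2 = 3275016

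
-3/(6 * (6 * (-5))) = 0.02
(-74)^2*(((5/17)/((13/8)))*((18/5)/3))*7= 1839936/221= 8325.50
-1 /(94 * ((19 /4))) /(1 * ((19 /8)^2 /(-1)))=128 /322373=0.00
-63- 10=-73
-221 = -221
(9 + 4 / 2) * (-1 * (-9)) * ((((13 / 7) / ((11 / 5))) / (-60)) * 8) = -78 / 7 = -11.14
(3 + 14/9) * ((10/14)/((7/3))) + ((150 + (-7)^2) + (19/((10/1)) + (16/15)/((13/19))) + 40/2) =1425947/6370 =223.85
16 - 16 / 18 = 15.11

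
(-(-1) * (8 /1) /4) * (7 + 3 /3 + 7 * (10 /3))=188 /3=62.67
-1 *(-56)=56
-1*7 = -7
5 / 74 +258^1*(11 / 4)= 26254 / 37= 709.57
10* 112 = 1120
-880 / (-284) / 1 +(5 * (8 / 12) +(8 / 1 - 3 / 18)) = 6077 / 426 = 14.27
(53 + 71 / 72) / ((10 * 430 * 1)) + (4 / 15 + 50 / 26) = 8863811 / 4024800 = 2.20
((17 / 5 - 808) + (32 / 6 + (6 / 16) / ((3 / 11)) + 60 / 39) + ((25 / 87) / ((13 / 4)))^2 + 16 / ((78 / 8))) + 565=-11753154449 / 51166440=-229.70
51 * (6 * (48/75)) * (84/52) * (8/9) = 91392/325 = 281.21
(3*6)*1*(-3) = -54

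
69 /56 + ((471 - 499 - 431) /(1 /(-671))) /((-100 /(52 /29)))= -224165967 /40600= -5521.33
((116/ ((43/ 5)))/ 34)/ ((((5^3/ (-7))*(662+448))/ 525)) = -1421/ 135235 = -0.01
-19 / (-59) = 19 / 59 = 0.32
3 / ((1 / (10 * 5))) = 150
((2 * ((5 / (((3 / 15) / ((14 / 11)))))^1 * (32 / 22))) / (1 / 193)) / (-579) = -11200 / 363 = -30.85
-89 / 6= -14.83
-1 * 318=-318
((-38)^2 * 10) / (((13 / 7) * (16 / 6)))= 37905 / 13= 2915.77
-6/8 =-3/4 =-0.75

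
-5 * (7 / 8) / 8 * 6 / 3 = -35 / 32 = -1.09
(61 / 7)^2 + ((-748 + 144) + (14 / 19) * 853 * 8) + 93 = 4276222 / 931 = 4593.15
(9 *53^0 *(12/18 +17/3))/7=57/7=8.14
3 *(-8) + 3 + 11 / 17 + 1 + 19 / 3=-664 / 51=-13.02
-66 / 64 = -33 / 32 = -1.03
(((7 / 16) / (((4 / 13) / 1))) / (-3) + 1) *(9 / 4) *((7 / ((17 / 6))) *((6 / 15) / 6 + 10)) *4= 320271 / 2720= 117.75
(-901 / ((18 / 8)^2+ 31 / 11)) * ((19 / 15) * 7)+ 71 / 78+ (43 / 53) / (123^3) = -947957036635619 / 935960274990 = -1012.82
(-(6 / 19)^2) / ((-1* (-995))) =-36 / 359195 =-0.00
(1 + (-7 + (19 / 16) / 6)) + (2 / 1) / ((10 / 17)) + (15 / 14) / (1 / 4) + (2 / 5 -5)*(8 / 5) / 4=733 / 16800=0.04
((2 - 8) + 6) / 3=0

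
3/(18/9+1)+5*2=11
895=895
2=2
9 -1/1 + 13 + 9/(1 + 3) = 93/4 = 23.25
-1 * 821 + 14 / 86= -820.84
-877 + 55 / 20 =-874.25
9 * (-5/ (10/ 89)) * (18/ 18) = -801/ 2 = -400.50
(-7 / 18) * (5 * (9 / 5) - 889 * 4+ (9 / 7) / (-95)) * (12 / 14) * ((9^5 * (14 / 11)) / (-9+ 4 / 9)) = -835695932616 / 80465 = -10385831.51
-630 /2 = -315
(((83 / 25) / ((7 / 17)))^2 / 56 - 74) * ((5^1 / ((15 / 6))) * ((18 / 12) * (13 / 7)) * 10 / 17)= -4871844081 / 20408500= -238.72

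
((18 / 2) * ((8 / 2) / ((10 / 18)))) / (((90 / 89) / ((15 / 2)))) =2403 / 5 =480.60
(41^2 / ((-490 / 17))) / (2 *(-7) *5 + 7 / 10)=28577 / 33957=0.84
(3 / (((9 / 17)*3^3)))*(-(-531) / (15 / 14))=14042 / 135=104.01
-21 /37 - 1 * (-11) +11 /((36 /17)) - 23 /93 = 635053 /41292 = 15.38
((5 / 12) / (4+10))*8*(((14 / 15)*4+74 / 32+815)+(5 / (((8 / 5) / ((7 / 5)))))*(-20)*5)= 92051 / 1008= 91.32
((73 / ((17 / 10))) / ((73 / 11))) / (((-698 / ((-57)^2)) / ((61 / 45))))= -242231 / 5933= -40.83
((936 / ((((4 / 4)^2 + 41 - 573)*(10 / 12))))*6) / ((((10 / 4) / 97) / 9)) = -6537024 / 1475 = -4431.88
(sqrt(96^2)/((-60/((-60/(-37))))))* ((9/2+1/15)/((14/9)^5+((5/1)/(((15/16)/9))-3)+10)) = -129435408/700321015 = -0.18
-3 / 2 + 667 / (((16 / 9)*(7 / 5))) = 29847 / 112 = 266.49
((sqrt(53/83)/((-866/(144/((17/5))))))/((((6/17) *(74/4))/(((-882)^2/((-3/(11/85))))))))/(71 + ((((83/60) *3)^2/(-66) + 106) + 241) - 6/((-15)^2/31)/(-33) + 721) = 5421819110400 *sqrt(4399)/2038804504748827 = 0.18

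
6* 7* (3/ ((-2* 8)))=-63/ 8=-7.88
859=859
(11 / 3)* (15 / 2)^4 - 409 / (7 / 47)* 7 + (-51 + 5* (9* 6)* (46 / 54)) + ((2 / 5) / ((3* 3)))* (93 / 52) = -23220157 / 3120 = -7442.36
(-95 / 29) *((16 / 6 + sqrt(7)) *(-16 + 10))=570 *sqrt(7) / 29 + 1520 / 29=104.42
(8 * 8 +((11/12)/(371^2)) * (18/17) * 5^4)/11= 299527441/51477734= 5.82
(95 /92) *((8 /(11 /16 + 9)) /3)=608 /2139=0.28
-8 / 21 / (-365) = 8 / 7665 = 0.00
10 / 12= 5 / 6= 0.83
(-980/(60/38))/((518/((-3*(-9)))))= -1197/37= -32.35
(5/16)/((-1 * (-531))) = 5/8496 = 0.00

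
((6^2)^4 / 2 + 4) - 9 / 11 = 9237923 / 11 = 839811.18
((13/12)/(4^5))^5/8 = 371293/2241279404955710521344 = 0.00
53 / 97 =0.55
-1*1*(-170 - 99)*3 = 807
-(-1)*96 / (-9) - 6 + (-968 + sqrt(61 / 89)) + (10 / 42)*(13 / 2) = -982.29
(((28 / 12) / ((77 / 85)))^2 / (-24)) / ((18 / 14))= -50575 / 235224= -0.22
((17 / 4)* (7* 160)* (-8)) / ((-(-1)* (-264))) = 4760 / 33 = 144.24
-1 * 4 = -4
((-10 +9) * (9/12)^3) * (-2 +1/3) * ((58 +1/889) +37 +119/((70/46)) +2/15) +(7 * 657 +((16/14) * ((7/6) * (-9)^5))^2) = 352683086873253/56896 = 6198732544.88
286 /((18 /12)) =190.67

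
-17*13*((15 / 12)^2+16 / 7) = -95251 / 112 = -850.46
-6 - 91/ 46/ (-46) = -12605/ 2116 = -5.96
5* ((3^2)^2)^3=2657205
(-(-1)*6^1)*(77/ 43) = 462/ 43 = 10.74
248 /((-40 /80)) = -496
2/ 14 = 1/ 7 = 0.14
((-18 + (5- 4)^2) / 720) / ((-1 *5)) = 17 / 3600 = 0.00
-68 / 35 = -1.94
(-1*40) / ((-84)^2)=-5 / 882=-0.01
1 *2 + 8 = 10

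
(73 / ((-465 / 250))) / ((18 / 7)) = -12775 / 837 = -15.26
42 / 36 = 7 / 6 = 1.17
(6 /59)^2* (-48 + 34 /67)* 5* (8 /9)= -509120 /233227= -2.18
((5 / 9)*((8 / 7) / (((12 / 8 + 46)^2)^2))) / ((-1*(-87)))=128 / 89286175125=0.00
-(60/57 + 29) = -571/19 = -30.05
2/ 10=1/ 5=0.20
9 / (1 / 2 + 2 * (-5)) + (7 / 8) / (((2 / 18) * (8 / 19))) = 21591 / 1216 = 17.76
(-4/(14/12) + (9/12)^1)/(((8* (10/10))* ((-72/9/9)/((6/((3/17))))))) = 11475/896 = 12.81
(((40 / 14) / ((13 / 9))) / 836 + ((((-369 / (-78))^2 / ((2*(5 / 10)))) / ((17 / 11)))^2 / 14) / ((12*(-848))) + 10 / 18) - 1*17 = -16.44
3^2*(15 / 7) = 135 / 7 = 19.29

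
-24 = -24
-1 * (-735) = 735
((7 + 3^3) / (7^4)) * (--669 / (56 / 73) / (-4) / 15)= -0.21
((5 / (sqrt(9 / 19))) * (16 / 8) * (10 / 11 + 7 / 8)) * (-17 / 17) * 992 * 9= -584040 * sqrt(19) / 11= -231433.76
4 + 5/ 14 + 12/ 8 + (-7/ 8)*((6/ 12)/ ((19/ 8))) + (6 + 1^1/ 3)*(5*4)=105607/ 798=132.34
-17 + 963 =946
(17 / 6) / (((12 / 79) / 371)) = 498253 / 72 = 6920.18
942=942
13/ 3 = 4.33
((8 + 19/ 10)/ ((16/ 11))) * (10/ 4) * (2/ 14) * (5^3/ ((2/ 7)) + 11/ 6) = 239217/ 224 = 1067.93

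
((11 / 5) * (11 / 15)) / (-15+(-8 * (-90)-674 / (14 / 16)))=-847 / 34275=-0.02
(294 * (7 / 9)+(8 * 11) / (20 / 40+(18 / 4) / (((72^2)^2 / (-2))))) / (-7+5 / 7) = -6343720607 / 98537406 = -64.38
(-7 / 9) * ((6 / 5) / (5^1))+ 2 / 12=-0.02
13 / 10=1.30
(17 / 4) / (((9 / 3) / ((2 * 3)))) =17 / 2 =8.50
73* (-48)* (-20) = 70080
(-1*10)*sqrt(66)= -10*sqrt(66)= -81.24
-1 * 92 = -92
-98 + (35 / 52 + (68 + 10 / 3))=-4055 / 156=-25.99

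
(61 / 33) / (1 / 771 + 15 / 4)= 62708 / 127259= 0.49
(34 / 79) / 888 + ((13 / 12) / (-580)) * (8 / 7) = -0.00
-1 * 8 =-8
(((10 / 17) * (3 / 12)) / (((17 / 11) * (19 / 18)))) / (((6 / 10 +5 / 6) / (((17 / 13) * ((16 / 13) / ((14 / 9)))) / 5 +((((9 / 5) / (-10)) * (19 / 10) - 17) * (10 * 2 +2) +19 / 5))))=-33160249881 / 1396608395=-23.74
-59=-59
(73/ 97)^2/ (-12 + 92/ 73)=-389017/ 7376656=-0.05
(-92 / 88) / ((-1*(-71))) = -23 / 1562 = -0.01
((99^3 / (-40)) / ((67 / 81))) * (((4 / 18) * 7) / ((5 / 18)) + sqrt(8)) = -550159533 / 3350-78594219 * sqrt(2) / 1340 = -247173.75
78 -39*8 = -234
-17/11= -1.55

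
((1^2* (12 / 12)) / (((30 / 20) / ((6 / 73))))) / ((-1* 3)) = -4 / 219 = -0.02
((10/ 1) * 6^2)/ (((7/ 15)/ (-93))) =-502200/ 7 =-71742.86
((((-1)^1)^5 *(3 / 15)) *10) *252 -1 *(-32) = -472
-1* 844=-844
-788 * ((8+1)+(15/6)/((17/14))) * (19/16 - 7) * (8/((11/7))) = 257865.63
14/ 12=7/ 6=1.17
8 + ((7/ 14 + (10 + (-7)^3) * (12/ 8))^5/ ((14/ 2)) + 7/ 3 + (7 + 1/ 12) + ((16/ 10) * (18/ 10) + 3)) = -9281624250700777/ 2100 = -4419821071762.27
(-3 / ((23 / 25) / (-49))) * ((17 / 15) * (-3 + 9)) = 24990 / 23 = 1086.52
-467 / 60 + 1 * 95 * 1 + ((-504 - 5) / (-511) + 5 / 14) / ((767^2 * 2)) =393280467238 / 4509235185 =87.22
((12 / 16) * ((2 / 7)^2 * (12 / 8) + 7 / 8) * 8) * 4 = 1173 / 49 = 23.94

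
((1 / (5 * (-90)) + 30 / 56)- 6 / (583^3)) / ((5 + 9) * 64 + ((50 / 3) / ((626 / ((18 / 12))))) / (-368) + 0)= 38356265193028744 / 64419348951640873575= 0.00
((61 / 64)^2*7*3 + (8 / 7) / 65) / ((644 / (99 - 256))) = -5587146911 / 1200209920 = -4.66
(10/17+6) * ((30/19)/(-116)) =-840/9367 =-0.09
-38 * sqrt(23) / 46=-3.96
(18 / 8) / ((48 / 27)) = 81 / 64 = 1.27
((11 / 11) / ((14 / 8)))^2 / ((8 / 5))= 10 / 49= 0.20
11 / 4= 2.75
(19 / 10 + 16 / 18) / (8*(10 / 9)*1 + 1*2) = 251 / 980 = 0.26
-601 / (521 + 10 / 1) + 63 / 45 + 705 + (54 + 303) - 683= 1006957 / 2655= 379.27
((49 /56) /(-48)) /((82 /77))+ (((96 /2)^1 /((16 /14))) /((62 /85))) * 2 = 112395451 /976128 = 115.14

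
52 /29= 1.79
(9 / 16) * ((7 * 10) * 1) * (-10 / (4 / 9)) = -14175 / 16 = -885.94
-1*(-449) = 449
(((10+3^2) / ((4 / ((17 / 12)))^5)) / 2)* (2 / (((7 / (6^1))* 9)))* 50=674432075 / 1337720832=0.50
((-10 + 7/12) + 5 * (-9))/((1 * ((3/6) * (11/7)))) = -4571/66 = -69.26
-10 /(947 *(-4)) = 5 /1894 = 0.00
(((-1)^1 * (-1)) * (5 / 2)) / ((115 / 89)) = 89 / 46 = 1.93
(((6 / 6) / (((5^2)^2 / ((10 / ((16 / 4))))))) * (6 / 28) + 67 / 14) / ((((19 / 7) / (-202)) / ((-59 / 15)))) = 1401.14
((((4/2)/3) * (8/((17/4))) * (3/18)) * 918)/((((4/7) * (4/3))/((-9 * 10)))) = -22680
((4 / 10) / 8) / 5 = 1 / 100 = 0.01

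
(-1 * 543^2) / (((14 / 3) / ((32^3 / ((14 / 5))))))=-36231045120 / 49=-739409084.08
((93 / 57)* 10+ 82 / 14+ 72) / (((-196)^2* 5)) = 2505 / 5109328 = 0.00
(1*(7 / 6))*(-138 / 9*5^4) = -100625 / 9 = -11180.56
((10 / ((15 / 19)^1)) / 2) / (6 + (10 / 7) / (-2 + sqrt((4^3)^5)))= 726313 / 688091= 1.06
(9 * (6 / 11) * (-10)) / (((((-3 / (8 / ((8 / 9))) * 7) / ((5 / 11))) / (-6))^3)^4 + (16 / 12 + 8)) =-152511949699740000000000000 / 29473937852457599420127131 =-5.17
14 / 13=1.08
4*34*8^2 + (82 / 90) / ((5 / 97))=1962377 / 225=8721.68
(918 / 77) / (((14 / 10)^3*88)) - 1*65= -75478085 / 1162084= -64.95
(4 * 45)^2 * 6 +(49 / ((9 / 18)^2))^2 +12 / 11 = 2560988 / 11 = 232817.09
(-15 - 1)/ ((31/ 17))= -272/ 31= -8.77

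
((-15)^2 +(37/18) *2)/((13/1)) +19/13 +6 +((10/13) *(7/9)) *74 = 2705/39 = 69.36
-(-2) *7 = 14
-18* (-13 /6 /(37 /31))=1209 /37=32.68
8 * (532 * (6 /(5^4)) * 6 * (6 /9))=102144 /625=163.43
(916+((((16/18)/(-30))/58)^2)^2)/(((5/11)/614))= 1453394778297663573064/1174619131003125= 1237332.80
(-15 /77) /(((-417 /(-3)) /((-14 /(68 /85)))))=75 /3058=0.02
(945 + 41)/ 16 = 493/ 8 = 61.62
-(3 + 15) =-18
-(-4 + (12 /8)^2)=7 /4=1.75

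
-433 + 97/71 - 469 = -63945/71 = -900.63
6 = 6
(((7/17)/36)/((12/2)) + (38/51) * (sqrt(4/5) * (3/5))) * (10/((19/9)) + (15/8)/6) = 10745/1116288 + 307 * sqrt(5)/340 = 2.03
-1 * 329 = -329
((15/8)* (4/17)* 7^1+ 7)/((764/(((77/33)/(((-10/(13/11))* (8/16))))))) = -31213/4286040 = -0.01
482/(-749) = -482/749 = -0.64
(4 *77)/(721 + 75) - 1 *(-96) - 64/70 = 664967/6965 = 95.47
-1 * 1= -1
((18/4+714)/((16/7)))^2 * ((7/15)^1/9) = 5123.58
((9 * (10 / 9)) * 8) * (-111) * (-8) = 71040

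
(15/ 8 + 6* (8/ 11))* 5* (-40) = -13725/ 11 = -1247.73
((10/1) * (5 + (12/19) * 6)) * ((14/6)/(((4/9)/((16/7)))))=20040/19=1054.74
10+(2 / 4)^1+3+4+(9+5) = 63 / 2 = 31.50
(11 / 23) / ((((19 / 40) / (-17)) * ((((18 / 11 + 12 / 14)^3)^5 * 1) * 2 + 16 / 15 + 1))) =-0.00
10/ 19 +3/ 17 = 227/ 323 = 0.70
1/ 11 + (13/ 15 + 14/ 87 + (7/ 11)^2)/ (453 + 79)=436837/ 4666970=0.09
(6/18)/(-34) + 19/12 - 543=-36817/68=-541.43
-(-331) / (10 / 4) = 662 / 5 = 132.40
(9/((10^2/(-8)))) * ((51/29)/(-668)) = 459/242150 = 0.00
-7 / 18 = -0.39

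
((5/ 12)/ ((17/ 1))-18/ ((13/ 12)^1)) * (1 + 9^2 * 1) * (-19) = 34275221/ 1326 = 25848.58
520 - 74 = 446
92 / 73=1.26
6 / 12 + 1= 3 / 2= 1.50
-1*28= -28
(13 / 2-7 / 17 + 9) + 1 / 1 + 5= 717 / 34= 21.09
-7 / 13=-0.54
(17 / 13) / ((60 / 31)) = 527 / 780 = 0.68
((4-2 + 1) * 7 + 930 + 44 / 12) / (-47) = -2864 / 141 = -20.31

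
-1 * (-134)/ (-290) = -67/ 145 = -0.46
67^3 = 300763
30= 30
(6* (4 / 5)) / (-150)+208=25996 / 125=207.97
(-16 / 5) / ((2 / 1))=-8 / 5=-1.60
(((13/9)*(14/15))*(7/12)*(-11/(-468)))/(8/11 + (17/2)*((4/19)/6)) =112651/6249960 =0.02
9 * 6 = 54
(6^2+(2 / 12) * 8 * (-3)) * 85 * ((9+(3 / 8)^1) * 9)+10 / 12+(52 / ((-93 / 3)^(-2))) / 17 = 23708917 / 102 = 232440.36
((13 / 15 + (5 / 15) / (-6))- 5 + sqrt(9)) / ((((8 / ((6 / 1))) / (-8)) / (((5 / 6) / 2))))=107 / 36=2.97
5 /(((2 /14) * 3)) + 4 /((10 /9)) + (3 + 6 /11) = 3104 /165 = 18.81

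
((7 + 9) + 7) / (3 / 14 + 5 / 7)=322 / 13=24.77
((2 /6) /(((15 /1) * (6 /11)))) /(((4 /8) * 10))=11 /1350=0.01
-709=-709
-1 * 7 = -7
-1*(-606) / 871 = 0.70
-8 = -8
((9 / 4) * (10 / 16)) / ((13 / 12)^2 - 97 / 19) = -7695 / 21514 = -0.36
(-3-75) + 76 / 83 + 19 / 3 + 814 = 743.25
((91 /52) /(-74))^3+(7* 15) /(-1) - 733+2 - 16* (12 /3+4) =-25000700247 /25934336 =-964.00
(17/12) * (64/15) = 272/45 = 6.04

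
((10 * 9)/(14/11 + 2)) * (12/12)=55/2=27.50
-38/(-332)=19/166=0.11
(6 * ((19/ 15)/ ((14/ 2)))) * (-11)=-418/ 35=-11.94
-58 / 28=-29 / 14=-2.07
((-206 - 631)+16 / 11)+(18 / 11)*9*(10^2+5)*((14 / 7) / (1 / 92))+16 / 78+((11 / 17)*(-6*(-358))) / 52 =2069186714 / 7293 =283722.30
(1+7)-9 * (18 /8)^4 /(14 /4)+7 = -50.90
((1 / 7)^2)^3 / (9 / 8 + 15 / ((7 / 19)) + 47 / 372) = 744 / 3673287499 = 0.00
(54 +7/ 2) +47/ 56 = 3267/ 56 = 58.34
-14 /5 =-2.80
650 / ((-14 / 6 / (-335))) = 653250 / 7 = 93321.43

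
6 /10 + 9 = 48 /5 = 9.60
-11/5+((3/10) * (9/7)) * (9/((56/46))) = 1277/1960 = 0.65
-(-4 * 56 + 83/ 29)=6413/ 29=221.14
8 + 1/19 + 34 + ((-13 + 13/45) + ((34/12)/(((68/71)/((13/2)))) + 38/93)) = 20771137/424080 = 48.98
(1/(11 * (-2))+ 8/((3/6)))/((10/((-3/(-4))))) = 1.20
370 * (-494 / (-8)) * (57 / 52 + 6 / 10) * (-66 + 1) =-20151495 / 8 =-2518936.88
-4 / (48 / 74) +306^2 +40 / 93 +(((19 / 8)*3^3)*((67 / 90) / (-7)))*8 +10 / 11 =3350510714 / 35805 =93576.62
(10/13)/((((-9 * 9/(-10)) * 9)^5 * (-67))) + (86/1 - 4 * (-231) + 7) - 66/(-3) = 186325091920561410881/179331176054439279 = 1039.00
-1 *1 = -1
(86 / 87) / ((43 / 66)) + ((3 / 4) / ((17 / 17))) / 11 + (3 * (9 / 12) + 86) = 57315 / 638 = 89.84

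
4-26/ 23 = 66/ 23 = 2.87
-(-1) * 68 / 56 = 17 / 14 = 1.21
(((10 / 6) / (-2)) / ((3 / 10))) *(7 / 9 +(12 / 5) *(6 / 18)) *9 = -355 / 9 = -39.44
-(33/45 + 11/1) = -176/15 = -11.73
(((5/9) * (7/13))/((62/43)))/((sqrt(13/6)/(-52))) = -3010 * sqrt(78)/3627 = -7.33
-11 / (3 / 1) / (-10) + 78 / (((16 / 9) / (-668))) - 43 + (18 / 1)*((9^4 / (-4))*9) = -8852149 / 30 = -295071.63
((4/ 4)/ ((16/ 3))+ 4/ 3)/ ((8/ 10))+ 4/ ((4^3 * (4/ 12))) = 401/ 192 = 2.09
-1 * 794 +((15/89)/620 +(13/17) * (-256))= -989.76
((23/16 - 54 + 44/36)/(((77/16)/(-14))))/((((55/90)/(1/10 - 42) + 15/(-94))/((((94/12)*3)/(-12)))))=6842746403/4074510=1679.40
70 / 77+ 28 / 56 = 31 / 22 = 1.41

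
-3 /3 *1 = -1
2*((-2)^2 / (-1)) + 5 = -3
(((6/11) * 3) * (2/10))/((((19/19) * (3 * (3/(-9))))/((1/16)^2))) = -9/7040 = -0.00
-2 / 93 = -0.02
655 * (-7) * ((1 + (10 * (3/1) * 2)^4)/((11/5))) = -297108022925/11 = -27009820265.91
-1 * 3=-3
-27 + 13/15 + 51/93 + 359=333.42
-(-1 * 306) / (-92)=-153 / 46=-3.33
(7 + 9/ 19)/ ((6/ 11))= 13.70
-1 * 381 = -381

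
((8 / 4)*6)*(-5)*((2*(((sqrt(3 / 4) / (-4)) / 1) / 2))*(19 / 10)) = 57*sqrt(3) / 4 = 24.68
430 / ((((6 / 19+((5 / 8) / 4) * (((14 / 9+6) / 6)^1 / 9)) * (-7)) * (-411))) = 10588320 / 23920337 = 0.44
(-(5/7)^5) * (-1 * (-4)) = -12500/16807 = -0.74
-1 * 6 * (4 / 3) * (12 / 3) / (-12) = 8 / 3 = 2.67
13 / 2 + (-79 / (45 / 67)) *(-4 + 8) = -41759 / 90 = -463.99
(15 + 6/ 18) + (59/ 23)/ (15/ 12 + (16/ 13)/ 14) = 579674/ 33603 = 17.25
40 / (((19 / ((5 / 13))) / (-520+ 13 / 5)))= -7960 / 19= -418.95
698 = 698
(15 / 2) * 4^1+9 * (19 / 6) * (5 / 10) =177 / 4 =44.25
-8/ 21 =-0.38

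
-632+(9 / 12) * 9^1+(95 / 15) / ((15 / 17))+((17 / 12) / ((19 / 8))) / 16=-4227359 / 6840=-618.03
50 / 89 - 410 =-36440 / 89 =-409.44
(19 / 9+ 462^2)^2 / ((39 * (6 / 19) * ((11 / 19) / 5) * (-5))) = -1332197805511225 / 208494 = -6389621790.13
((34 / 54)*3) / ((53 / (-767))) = -13039 / 477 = -27.34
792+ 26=818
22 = 22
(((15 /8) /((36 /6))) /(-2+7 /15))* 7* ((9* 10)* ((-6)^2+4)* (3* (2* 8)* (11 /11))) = -246521.74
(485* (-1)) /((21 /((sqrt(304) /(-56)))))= 7.19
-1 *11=-11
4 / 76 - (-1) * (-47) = -892 / 19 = -46.95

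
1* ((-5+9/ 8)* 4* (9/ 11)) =-279/ 22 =-12.68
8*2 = 16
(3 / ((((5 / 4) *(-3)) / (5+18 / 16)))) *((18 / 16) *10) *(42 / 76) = -30.46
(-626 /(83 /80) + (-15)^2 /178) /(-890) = 1779113 /2629772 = 0.68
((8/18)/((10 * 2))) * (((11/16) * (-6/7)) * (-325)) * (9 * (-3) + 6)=-715/8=-89.38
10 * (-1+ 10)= 90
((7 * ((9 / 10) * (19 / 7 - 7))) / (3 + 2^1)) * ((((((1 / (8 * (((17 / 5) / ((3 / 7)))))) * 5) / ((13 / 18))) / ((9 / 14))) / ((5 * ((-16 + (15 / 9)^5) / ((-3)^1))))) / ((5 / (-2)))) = 59049 / 843115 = 0.07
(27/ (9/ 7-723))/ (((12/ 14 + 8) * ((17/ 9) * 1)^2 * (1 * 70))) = -5103/ 301739120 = -0.00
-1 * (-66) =66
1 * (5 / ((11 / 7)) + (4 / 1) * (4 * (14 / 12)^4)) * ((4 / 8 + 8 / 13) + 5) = 775019 / 3861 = 200.73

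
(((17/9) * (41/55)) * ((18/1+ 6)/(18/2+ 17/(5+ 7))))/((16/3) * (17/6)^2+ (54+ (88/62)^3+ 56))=8970189264/430435616875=0.02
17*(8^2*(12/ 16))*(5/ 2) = 2040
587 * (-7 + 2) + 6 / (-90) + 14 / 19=-836284 / 285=-2934.33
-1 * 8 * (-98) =784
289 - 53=236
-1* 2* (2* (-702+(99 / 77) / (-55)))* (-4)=-4324464 / 385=-11232.37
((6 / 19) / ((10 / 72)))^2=46656 / 9025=5.17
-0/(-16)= 0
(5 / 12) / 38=5 / 456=0.01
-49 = -49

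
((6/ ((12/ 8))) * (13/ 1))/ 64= 13/ 16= 0.81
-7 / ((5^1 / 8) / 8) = -448 / 5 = -89.60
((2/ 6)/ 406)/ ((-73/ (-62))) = 31/ 44457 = 0.00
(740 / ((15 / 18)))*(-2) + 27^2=-1047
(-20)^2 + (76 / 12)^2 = 3961 / 9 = 440.11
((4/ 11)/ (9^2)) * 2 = 0.01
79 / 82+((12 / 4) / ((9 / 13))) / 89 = 22159 / 21894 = 1.01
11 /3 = 3.67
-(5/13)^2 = -25/169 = -0.15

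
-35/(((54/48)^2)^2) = -143360/6561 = -21.85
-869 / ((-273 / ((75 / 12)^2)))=543125 / 4368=124.34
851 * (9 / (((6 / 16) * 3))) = 6808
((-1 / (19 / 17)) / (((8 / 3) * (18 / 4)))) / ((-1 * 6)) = 17 / 1368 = 0.01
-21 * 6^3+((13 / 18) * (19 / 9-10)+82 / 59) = -43396261 / 9558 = -4540.31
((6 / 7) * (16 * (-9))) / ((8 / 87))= -9396 / 7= -1342.29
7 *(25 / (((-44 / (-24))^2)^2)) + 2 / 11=229462 / 14641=15.67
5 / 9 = 0.56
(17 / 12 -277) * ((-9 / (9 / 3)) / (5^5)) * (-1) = -3307 / 12500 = -0.26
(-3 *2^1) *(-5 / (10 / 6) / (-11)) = -18 / 11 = -1.64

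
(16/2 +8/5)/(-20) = -12/25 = -0.48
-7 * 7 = -49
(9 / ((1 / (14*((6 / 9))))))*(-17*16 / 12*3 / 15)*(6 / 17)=-672 / 5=-134.40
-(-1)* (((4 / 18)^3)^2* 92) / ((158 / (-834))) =-818432 / 13994613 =-0.06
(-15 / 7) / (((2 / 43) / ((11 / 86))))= -165 / 28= -5.89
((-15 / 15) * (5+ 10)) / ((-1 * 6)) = 5 / 2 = 2.50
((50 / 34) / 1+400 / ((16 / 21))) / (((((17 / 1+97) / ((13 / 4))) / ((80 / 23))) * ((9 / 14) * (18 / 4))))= 32578000 / 1805247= 18.05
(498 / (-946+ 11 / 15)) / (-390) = 249 / 184327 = 0.00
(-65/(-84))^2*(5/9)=0.33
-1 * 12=-12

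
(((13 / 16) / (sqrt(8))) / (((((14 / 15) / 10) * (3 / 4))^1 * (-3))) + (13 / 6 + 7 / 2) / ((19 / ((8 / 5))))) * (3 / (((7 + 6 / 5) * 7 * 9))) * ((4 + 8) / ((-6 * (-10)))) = 136 / 245385 - 325 * sqrt(2) / 289296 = -0.00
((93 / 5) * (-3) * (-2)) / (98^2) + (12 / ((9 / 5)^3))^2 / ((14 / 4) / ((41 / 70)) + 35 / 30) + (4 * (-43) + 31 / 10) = -1996319021933 / 11861979633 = -168.30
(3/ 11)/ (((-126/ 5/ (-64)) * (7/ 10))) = 0.99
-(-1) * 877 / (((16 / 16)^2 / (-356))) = -312212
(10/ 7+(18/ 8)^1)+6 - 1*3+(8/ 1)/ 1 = 14.68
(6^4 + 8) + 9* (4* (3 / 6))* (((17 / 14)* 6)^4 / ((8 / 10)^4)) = 125126.94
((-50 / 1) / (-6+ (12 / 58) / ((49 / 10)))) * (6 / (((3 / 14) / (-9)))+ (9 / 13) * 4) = -38367000 / 18343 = -2091.64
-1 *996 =-996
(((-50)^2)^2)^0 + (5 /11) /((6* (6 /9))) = 49 /44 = 1.11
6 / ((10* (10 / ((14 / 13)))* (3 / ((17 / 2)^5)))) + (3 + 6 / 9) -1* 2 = 29868997 / 31200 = 957.34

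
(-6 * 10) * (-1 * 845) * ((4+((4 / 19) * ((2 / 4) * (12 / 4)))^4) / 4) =6623701500 / 130321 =50826.05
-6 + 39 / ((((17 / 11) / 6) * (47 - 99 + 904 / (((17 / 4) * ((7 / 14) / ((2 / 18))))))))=-13755 / 362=-38.00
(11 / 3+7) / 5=32 / 15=2.13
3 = 3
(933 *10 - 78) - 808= 8444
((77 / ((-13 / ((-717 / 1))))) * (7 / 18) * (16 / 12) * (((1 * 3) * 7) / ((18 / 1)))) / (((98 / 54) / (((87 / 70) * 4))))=7037.63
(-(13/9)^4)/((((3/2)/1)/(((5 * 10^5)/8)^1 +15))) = -3570981830/19683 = -181424.67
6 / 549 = 2 / 183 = 0.01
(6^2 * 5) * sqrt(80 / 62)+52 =52+360 * sqrt(310) / 31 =256.47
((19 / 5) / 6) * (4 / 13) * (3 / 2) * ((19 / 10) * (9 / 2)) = 3249 / 1300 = 2.50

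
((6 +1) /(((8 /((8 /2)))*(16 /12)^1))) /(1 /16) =42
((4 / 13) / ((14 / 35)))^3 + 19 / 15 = 56743 / 32955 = 1.72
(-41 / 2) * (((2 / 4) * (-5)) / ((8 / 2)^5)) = 205 / 4096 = 0.05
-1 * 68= -68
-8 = -8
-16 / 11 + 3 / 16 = -223 / 176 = -1.27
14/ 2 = 7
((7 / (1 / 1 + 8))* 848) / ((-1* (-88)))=742 / 99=7.49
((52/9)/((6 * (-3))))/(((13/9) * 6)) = -1/27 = -0.04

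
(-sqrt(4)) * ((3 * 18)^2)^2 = -17006112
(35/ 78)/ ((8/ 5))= 175/ 624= 0.28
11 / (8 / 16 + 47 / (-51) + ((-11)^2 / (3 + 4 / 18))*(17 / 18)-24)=16269 / 16334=1.00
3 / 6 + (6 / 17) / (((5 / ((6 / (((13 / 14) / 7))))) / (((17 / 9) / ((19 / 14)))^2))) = 2823473 / 422370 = 6.68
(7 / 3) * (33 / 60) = 77 / 60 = 1.28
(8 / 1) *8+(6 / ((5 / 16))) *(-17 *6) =-1894.40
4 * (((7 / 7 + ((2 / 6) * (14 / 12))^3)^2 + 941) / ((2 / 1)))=1884.24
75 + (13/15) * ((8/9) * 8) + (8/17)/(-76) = 3538841/43605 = 81.16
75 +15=90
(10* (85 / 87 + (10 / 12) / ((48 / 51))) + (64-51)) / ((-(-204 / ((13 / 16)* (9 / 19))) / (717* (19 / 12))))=136773247 / 2019328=67.73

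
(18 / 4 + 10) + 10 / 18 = 271 / 18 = 15.06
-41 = -41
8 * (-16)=-128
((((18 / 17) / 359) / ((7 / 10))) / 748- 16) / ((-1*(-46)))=-127821187 / 367486042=-0.35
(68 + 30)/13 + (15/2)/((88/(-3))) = 16663/2288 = 7.28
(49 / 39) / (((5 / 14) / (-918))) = -209916 / 65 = -3229.48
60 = 60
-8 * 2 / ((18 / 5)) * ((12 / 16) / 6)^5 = -5 / 36864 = -0.00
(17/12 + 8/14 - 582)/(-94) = 48721/7896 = 6.17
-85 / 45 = -1.89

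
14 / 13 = 1.08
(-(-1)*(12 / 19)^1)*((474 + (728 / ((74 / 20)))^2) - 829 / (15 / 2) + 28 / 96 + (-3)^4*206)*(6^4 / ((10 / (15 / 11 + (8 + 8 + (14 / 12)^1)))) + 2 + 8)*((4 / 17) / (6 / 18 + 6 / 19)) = 428832668500788 / 13929575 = 30785768.30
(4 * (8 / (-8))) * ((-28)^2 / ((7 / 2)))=-896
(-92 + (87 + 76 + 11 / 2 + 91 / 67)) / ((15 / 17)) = 177361 / 2010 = 88.24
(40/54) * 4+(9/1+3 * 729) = 59372/27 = 2198.96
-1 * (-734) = 734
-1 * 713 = -713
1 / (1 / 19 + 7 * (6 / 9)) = 57 / 269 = 0.21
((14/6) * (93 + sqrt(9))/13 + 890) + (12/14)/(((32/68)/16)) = 85210/91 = 936.37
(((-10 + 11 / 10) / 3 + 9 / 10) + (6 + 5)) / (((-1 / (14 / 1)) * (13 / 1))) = -1876 / 195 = -9.62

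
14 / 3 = 4.67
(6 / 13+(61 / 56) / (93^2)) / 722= 0.00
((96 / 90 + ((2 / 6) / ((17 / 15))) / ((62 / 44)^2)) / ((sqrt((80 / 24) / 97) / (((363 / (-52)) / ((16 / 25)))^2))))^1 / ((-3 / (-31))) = 27240678575* sqrt(2910) / 182401024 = 8056.33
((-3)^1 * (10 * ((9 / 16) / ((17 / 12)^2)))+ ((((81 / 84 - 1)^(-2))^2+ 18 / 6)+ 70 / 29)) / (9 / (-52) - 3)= -89291051876 / 460955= -193708.83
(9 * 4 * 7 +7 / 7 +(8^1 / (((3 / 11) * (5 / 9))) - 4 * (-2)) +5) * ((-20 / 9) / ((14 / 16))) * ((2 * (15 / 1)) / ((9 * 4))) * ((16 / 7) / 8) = -255040 / 1323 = -192.77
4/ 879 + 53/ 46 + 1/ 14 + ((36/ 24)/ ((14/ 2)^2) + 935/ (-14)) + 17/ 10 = -632290819/ 9906330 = -63.83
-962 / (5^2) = -962 / 25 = -38.48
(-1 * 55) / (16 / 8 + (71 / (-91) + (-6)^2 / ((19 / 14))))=-95095 / 47973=-1.98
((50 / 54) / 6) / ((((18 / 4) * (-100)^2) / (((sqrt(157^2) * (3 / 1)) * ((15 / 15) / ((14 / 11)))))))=1727 / 1360800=0.00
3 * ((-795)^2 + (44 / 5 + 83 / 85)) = 161168868 / 85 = 1896104.33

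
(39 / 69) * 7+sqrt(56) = 91 / 23+2 * sqrt(14) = 11.44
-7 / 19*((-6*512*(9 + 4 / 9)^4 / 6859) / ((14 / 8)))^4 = -6333686143132.46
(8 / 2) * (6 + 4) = 40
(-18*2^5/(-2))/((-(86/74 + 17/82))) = -210.30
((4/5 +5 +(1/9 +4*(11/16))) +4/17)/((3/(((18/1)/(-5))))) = -27223/2550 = -10.68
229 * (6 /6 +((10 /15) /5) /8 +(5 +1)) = 96409 /60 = 1606.82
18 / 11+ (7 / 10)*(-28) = -988 / 55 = -17.96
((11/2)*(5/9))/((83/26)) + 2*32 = 48523/747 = 64.96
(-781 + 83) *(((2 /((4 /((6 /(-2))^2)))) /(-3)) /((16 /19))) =19893 /16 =1243.31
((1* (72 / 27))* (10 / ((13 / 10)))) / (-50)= -16 / 39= -0.41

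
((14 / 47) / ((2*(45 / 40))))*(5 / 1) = 280 / 423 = 0.66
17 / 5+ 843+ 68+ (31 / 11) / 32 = 1609499 / 1760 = 914.49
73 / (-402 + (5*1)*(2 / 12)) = -438 / 2407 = -0.18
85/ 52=1.63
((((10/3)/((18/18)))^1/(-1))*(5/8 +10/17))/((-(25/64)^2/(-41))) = -461824/425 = -1086.64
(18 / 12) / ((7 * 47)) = 0.00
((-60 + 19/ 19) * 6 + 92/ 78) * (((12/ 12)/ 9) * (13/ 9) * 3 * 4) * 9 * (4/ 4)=-55040/ 9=-6115.56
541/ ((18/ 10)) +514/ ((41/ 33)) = 263563/ 369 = 714.26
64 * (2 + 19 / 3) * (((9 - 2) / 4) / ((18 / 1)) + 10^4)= 144001400 / 27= 5333385.19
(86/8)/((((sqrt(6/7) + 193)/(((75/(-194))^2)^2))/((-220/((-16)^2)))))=-101095435546875/94547391037837312 + 74830078125 * sqrt(42)/94547391037837312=-0.00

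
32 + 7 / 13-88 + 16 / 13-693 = -9714 / 13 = -747.23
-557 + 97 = -460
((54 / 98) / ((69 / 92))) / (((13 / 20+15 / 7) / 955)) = 687600 / 2737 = 251.22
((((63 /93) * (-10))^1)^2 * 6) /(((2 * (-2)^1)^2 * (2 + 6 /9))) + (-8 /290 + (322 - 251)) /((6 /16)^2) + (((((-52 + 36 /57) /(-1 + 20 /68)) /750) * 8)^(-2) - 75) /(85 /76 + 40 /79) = 78473066242484975149 /168394791881119680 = 466.01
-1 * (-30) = 30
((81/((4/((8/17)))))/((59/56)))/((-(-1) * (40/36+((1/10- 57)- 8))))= -816480/5758223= -0.14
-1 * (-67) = 67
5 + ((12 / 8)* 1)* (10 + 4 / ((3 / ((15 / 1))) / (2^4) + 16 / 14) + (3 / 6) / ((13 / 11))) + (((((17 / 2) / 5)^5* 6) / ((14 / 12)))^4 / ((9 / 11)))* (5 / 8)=274123829639765395554591405542209 / 12621756875000000000000000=21718357.62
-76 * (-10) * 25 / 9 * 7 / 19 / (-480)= -175 / 108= -1.62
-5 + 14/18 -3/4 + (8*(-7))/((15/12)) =-8959/180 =-49.77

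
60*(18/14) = 540/7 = 77.14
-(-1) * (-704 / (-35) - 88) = -2376 / 35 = -67.89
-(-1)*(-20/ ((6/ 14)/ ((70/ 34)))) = -4900/ 51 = -96.08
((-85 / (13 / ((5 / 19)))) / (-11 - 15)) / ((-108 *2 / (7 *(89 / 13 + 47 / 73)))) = -5286575 / 329101812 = -0.02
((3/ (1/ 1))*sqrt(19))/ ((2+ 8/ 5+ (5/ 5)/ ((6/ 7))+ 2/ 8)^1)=180*sqrt(19)/ 301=2.61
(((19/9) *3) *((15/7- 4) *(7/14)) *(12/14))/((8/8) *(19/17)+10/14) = -4199/1526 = -2.75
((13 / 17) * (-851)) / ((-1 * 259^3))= 299 / 7982639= 0.00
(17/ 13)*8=136/ 13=10.46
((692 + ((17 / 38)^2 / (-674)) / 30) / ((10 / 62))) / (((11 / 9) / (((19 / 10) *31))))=206758.27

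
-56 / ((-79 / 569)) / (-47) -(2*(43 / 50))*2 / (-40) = -15772341 / 1856500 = -8.50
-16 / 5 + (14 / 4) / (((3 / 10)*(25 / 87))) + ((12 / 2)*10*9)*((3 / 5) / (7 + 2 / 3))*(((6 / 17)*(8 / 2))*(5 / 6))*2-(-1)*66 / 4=599549 / 3910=153.34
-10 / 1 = -10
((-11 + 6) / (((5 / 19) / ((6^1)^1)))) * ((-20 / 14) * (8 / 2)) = 4560 / 7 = 651.43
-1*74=-74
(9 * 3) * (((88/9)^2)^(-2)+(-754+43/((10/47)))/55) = -406188319869/1499238400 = -270.93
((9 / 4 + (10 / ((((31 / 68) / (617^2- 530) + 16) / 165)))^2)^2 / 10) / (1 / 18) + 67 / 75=7152700411873799979761092206177941065227638887 / 35120287621696998600404587828516609200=203662922.38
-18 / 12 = -3 / 2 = -1.50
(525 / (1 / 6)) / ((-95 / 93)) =-58590 / 19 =-3083.68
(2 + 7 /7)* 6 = 18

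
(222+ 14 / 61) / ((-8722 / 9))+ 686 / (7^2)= 3663292 / 266021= 13.77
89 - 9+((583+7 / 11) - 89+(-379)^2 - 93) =1585349 / 11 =144122.64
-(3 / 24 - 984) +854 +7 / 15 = 1838.34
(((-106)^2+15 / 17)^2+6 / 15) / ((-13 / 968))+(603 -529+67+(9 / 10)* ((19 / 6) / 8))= -5651774758159579 / 601120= -9402074058.69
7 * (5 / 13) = 35 / 13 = 2.69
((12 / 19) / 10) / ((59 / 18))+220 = 1233208 / 5605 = 220.02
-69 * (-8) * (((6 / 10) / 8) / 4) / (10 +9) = 207 / 380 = 0.54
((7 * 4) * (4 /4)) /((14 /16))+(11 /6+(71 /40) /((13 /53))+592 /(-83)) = 4394207 /129480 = 33.94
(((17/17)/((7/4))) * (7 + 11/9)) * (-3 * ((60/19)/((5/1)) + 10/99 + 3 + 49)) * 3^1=-4194320/1881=-2229.84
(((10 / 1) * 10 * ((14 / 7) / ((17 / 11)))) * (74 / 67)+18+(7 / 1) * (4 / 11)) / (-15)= -682738 / 62645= -10.90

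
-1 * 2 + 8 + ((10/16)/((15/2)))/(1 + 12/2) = 505/84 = 6.01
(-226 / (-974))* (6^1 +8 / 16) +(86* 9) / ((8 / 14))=660376 / 487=1356.01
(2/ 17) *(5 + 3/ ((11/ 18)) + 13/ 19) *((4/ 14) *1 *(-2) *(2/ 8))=-4428/ 24871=-0.18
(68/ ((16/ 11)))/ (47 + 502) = 187/ 2196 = 0.09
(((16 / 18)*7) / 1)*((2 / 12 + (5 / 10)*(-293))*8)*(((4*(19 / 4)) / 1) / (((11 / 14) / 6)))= -104629504 / 99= -1056863.68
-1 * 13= -13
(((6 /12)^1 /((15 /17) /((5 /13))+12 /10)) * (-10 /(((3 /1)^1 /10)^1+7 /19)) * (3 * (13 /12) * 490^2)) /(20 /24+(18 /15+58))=-630112437500 /22643973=-27826.94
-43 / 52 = -0.83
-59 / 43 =-1.37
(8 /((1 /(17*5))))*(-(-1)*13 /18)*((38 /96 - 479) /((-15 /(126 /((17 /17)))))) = 35539231 /18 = 1974401.72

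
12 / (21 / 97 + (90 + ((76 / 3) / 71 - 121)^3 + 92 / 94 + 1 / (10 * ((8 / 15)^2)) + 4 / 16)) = -67670536278528 / 9901571565454159481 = -0.00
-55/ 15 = -3.67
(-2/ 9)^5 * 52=-0.03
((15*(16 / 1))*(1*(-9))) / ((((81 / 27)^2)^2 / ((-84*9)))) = 20160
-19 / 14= -1.36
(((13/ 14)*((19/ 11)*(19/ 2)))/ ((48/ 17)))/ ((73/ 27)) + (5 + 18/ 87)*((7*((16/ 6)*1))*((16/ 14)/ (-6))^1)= -1550877439/ 93893184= -16.52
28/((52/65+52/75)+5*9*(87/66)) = 46200/100339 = 0.46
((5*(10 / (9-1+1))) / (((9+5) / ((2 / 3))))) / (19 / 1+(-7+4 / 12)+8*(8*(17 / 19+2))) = 950 / 709569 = 0.00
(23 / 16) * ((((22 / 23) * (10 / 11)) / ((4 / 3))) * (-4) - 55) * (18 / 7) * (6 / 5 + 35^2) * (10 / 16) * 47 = -3436272225 / 448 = -7670250.50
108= 108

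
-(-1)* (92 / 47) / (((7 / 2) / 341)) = 62744 / 329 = 190.71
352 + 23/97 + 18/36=68431/194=352.74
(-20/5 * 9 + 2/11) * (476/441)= -26792/693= -38.66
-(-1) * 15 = 15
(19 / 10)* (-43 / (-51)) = 817 / 510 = 1.60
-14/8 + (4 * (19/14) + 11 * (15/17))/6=1103/1428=0.77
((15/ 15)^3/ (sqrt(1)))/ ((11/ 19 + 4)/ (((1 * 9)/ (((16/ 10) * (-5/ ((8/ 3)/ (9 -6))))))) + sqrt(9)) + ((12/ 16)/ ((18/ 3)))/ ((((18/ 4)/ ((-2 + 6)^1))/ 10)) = 43/ 90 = 0.48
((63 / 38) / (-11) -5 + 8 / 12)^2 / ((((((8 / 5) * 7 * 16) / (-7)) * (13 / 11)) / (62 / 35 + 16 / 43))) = -51000042077 / 35800756992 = -1.42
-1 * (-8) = 8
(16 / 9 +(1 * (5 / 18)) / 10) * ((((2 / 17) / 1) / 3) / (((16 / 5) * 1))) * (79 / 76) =0.02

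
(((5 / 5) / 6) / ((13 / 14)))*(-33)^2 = 2541 / 13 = 195.46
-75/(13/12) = -900/13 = -69.23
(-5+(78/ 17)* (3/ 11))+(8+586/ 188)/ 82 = -5207893/ 1441396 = -3.61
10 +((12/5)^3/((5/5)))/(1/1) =2978/125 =23.82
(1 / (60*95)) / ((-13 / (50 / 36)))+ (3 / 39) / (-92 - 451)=-1549 / 9656712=-0.00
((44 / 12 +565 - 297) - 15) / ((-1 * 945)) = -22 / 81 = -0.27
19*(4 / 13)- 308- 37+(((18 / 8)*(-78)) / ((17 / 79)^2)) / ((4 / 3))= -95626657 / 30056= -3181.62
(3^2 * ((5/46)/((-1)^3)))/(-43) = 45/1978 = 0.02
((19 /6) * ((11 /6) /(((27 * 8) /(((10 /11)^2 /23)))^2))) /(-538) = -11875 /39765461183712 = -0.00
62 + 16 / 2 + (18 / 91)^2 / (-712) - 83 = -19162315 / 1474018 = -13.00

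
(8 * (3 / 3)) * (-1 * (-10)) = 80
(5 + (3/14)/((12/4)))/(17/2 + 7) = 71/217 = 0.33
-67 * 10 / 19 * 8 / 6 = -2680 / 57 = -47.02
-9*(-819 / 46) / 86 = 7371 / 3956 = 1.86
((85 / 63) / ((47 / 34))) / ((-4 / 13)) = -18785 / 5922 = -3.17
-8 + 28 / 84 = -23 / 3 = -7.67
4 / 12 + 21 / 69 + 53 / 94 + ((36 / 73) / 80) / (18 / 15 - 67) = 7963825 / 6628692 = 1.20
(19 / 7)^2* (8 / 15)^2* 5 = 23104 / 2205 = 10.48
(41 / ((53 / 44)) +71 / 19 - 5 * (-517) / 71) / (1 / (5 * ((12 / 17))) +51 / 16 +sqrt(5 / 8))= 1060348490880 / 47037089833 - 76375641600 * sqrt(10) / 47037089833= 17.41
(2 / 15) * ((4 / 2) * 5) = 4 / 3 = 1.33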